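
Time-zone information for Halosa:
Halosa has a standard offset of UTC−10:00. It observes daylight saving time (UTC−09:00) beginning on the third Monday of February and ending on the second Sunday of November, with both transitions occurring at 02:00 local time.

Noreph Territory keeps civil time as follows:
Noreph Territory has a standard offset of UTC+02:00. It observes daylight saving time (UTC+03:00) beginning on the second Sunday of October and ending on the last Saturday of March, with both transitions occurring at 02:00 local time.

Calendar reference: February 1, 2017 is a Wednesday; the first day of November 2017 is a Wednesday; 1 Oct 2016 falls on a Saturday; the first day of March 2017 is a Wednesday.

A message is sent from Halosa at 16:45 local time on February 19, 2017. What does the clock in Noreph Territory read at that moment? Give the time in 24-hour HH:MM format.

05:45

1 February 2017 is a Wednesday, so the first Monday is February 6 and the third is February 20.
1 November 2017 is a Wednesday, so the first Sunday is November 5 and the second is November 12.
February 19, 2017 is outside the daylight-saving period (20 February – 12 November), so Halosa is on standard time, UTC−10:00.
16:45 Halosa + 10h = 02:45 UTC (rolling into the next day, 20 February 2017).
1 October 2016 is a Saturday, so the first Sunday is October 2 and the second is October 9.
1 March 2017 is a Wednesday, so Saturdays fall on 4, 11, 18, 25; the last is March 25.
At the standard offset (UTC+02:00), 02:45 UTC + 2h = 04:45 Noreph Territory standard time.
The standard-time date in Noreph Territory, February 20, 2017, lies within the daylight-saving period (9 October 2016 – 25 March 2017), so Noreph Territory is on daylight time, UTC+03:00.
02:45 UTC + 3h = 05:45 Noreph Territory.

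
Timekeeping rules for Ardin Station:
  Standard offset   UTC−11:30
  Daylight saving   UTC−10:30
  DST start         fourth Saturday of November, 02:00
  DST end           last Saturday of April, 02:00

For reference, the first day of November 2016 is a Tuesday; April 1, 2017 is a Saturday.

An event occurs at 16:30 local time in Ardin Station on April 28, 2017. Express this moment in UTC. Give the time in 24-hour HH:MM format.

1 November 2016 is a Tuesday, so the first Saturday is November 5 and the fourth is November 26.
1 April 2017 is a Saturday, so Saturdays fall on 1, 8, 15, 22, 29; the last is April 29.
April 28, 2017 falls between 26 November 2016 and 29 April 2017, so daylight saving is in effect and Ardin Station is at UTC−10:30.
16:30 local + 10h30m = 03:00 UTC (rolling into the next day, 29 April 2017).

03:00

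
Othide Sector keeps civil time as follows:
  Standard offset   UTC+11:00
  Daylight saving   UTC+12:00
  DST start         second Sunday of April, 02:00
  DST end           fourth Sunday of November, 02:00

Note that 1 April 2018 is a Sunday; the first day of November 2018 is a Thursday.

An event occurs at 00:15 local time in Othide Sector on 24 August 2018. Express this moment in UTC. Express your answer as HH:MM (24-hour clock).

12:15

1 April 2018 is a Sunday, so the first Sunday is April 1 and the second is April 8.
1 November 2018 is a Thursday, so the first Sunday is November 4 and the fourth is November 25.
Daylight saving runs 8 April – 25 November; 24 August 2018 is inside that window, so Othide Sector is at UTC+12:00.
00:15 local − 12h = 12:15 UTC (rolling into the previous day, 23 August 2018).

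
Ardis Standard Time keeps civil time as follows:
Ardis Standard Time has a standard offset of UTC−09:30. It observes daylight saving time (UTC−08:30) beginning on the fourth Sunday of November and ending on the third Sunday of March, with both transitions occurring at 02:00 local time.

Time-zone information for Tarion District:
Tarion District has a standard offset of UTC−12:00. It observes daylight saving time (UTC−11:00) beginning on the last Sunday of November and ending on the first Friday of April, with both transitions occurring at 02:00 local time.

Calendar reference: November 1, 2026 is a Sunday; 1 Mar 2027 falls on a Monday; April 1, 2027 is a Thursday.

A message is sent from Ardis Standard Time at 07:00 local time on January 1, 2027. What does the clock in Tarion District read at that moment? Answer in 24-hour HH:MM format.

1 November 2026 is a Sunday, so the first Sunday is November 1 and the fourth is November 22.
1 March 2027 is a Monday, so the first Sunday is March 7 and the third is March 21.
Daylight saving runs 22 November 2026 – 21 March 2027; January 1, 2027 is inside that window, so Ardis Standard Time is at UTC−08:30.
07:00 Ardis Standard Time + 8h30m = 15:30 UTC.
1 November 2026 is a Sunday, so Sundays fall on 1, 8, 15, 22, 29; the last is November 29.
1 April 2027 is a Thursday, so the first Friday is April 2.
At the standard offset (UTC−12:00), 15:30 UTC − 12h = 03:30 Tarion District standard time.
The standard-time date in Tarion District, January 1, 2027, falls between 29 November 2026 and 2 April 2027, so daylight saving is in effect and Tarion District is at UTC−11:00.
15:30 UTC − 11h = 04:30 Tarion District.

04:30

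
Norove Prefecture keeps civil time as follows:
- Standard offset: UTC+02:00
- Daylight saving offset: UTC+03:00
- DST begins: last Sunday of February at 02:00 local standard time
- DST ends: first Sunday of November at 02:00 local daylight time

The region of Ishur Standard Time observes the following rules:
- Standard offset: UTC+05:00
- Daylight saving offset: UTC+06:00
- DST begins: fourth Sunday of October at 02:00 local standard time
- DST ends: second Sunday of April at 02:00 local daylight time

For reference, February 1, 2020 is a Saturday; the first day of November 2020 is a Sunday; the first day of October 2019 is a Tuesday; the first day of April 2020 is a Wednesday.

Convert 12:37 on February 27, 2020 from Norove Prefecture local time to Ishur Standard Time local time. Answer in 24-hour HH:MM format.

1 February 2020 is a Saturday, so Sundays fall on 2, 9, 16, 23; the last is February 23.
1 November 2020 is a Sunday, so the first Sunday is November 1.
Daylight saving runs 23 February – 1 November; February 27, 2020 is inside that window, so Norove Prefecture is at UTC+03:00.
12:37 Norove Prefecture − 3h = 09:37 UTC.
1 October 2019 is a Tuesday, so the first Sunday is October 6 and the fourth is October 27.
1 April 2020 is a Wednesday, so the first Sunday is April 5 and the second is April 12.
At the standard offset (UTC+05:00), 09:37 UTC + 5h = 14:37 Ishur Standard Time standard time.
The standard-time date in Ishur Standard Time, February 27, 2020, lies within the daylight-saving period (27 October 2019 – 12 April 2020), so Ishur Standard Time is on daylight time, UTC+06:00.
09:37 UTC + 6h = 15:37 Ishur Standard Time.

15:37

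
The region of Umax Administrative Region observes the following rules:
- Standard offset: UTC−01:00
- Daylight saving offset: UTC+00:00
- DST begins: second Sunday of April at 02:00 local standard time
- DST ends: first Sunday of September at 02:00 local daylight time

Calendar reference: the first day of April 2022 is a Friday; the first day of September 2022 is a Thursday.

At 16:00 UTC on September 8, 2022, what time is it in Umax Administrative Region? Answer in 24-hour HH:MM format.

1 April 2022 is a Friday, so the first Sunday is April 3 and the second is April 10.
1 September 2022 is a Thursday, so the first Sunday is September 4.
At the standard offset (UTC−01:00), 16:00 UTC − 1h = 15:00 Umax Administrative Region standard time.
The standard-time date in Umax Administrative Region, September 8, 2022, does not fall between 10 April and 4 September, so daylight saving is not in effect and Umax Administrative Region is at UTC−01:00.
16:00 UTC − 1h = 15:00 local.

15:00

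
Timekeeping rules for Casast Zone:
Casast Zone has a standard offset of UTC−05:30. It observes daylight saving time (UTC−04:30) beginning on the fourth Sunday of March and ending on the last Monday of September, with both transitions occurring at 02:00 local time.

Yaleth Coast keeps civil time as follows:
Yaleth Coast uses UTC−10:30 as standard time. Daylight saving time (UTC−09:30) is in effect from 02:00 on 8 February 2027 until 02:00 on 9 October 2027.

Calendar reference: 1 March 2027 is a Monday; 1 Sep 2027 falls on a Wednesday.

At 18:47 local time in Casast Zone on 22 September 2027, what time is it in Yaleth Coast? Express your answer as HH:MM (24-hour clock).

1 March 2027 is a Monday, so the first Sunday is March 7 and the fourth is March 28.
1 September 2027 is a Wednesday, so Mondays fall on 6, 13, 20, 27; the last is September 27.
22 September 2027 lies within the daylight-saving period (28 March – 27 September), so Casast Zone is on daylight time, UTC−04:30.
18:47 Casast Zone + 4h30m = 23:17 UTC.
At the standard offset (UTC−10:30), 23:17 UTC − 10h30m = 12:47 Yaleth Coast standard time.
The standard-time date in Yaleth Coast, 22 September 2027, falls between 8 February and 9 October, so daylight saving is in effect and Yaleth Coast is at UTC−09:30.
23:17 UTC − 9h30m = 13:47 Yaleth Coast.

13:47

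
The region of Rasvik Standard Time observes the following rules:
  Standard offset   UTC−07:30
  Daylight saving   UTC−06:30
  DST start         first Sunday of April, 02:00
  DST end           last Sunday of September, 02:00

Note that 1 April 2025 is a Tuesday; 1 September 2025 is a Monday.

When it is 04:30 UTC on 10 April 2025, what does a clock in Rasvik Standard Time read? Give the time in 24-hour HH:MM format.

1 April 2025 is a Tuesday, so the first Sunday is April 6.
1 September 2025 is a Monday, so Sundays fall on 7, 14, 21, 28; the last is September 28.
At the standard offset (UTC−07:30), 04:30 UTC − 7h30m = 21:00 Rasvik Standard Time standard time (rolling into the previous day, 9 April 2025).
Daylight saving runs 6 April – 28 September; the standard-time date in Rasvik Standard Time, 9 April 2025, is inside that window, so Rasvik Standard Time is at UTC−06:30.
04:30 UTC − 6h30m = 22:00 local (rolling into the previous day, 9 April 2025).

22:00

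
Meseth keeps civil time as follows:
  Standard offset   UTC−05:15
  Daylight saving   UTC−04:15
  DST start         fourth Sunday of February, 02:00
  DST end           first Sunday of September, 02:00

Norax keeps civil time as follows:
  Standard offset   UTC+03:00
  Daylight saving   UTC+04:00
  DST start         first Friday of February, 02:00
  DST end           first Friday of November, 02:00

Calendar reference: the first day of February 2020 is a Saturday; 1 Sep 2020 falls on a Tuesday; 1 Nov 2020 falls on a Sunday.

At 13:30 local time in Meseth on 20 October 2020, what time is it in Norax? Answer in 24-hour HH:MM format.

22:45

1 February 2020 is a Saturday, so the first Sunday is February 2 and the fourth is February 23.
1 September 2020 is a Tuesday, so the first Sunday is September 6.
20 October 2020 does not fall between 23 February and 6 September, so daylight saving is not in effect and Meseth is at UTC−05:15.
13:30 Meseth + 5h15m = 18:45 UTC.
1 February 2020 is a Saturday, so the first Friday is February 7.
1 November 2020 is a Sunday, so the first Friday is November 6.
At the standard offset (UTC+03:00), 18:45 UTC + 3h = 21:45 Norax standard time.
The standard-time date in Norax, 20 October 2020, lies within the daylight-saving period (7 February – 6 November), so Norax is on daylight time, UTC+04:00.
18:45 UTC + 4h = 22:45 Norax.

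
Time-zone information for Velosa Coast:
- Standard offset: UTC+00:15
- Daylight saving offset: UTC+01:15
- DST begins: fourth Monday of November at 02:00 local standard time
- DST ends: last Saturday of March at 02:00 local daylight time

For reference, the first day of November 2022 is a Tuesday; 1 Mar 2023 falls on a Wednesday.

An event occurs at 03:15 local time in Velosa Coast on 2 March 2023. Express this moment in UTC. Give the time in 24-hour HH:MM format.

1 November 2022 is a Tuesday, so the first Monday is November 7 and the fourth is November 28.
1 March 2023 is a Wednesday, so Saturdays fall on 4, 11, 18, 25; the last is March 25.
2 March 2023 lies within the daylight-saving period (28 November 2022 – 25 March 2023), so Velosa Coast is on daylight time, UTC+01:15.
03:15 local − 1h15m = 02:00 UTC.

02:00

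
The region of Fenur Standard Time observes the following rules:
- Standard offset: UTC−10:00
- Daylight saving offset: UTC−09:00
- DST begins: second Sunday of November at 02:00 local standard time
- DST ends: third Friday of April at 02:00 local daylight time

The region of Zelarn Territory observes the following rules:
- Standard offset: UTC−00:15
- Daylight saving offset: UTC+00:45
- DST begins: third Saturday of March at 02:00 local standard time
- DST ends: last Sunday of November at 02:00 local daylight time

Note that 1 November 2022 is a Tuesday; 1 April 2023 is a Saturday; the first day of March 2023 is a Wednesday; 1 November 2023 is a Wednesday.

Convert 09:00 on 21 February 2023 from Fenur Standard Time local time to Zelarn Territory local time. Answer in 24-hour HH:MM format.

1 November 2022 is a Tuesday, so the first Sunday is November 6 and the second is November 13.
1 April 2023 is a Saturday, so the first Friday is April 7 and the third is April 21.
21 February 2023 falls between 13 November 2022 and 21 April 2023, so daylight saving is in effect and Fenur Standard Time is at UTC−09:00.
09:00 Fenur Standard Time + 9h = 18:00 UTC.
1 March 2023 is a Wednesday, so the first Saturday is March 4 and the third is March 18.
1 November 2023 is a Wednesday, so Sundays fall on 5, 12, 19, 26; the last is November 26.
At the standard offset (UTC−00:15), 18:00 UTC − 0h15m = 17:45 Zelarn Territory standard time.
The standard-time date in Zelarn Territory, 21 February 2023, is outside the daylight-saving period (18 March – 26 November), so Zelarn Territory is on standard time, UTC−00:15.
18:00 UTC − 0h15m = 17:45 Zelarn Territory.

17:45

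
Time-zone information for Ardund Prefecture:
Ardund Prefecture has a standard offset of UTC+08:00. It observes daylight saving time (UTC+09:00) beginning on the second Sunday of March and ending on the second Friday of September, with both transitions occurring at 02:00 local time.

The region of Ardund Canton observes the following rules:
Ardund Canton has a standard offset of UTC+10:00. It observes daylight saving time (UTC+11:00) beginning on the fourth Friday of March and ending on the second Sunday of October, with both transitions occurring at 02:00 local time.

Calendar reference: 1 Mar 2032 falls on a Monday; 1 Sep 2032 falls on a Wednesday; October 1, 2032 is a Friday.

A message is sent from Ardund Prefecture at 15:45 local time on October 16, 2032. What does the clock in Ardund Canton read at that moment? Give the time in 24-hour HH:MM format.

17:45

1 March 2032 is a Monday, so the first Sunday is March 7 and the second is March 14.
1 September 2032 is a Wednesday, so the first Friday is September 3 and the second is September 10.
October 16, 2032 is outside the daylight-saving period (14 March – 10 September), so Ardund Prefecture is on standard time, UTC+08:00.
15:45 Ardund Prefecture − 8h = 07:45 UTC.
1 March 2032 is a Monday, so the first Friday is March 5 and the fourth is March 26.
1 October 2032 is a Friday, so the first Sunday is October 3 and the second is October 10.
At the standard offset (UTC+10:00), 07:45 UTC + 10h = 17:45 Ardund Canton standard time.
The standard-time date in Ardund Canton, October 16, 2032, is outside the daylight-saving period (26 March – 10 October), so Ardund Canton is on standard time, UTC+10:00.
07:45 UTC + 10h = 17:45 Ardund Canton.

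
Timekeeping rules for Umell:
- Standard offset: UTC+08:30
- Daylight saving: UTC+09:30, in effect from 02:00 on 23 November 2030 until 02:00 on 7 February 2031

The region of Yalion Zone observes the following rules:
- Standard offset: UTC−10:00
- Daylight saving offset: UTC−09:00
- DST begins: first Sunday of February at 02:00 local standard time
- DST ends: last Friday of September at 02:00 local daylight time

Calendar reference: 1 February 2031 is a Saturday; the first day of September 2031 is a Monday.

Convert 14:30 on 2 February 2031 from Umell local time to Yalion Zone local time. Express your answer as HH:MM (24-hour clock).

19:00

Daylight saving runs 23 November 2030 – 7 February 2031; 2 February 2031 is inside that window, so Umell is at UTC+09:30.
14:30 Umell − 9h30m = 05:00 UTC.
1 February 2031 is a Saturday, so the first Sunday is February 2.
1 September 2031 is a Monday, so Fridays fall on 5, 12, 19, 26; the last is September 26.
At the standard offset (UTC−10:00), 05:00 UTC − 10h = 19:00 Yalion Zone standard time (rolling into the previous day, 1 February 2031).
The standard-time date in Yalion Zone, 1 February 2031, does not fall between 2 February and 26 September, so daylight saving is not in effect and Yalion Zone is at UTC−10:00.
05:00 UTC − 10h = 19:00 Yalion Zone (rolling into the previous day, 1 February 2031).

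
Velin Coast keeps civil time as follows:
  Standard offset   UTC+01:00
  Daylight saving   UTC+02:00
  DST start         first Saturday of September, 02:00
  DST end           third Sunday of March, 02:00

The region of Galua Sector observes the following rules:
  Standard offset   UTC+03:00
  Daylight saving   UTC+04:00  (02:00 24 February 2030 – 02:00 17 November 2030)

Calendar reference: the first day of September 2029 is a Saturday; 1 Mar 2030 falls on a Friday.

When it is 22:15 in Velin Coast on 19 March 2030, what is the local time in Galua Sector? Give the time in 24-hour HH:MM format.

1 September 2029 is a Saturday, so the first Saturday is September 1.
1 March 2030 is a Friday, so the first Sunday is March 3 and the third is March 17.
Daylight saving runs 1 September 2029 – 17 March 2030; 19 March 2030 is outside that window, so Velin Coast is on standard time at UTC+01:00.
22:15 Velin Coast − 1h = 21:15 UTC.
At the standard offset (UTC+03:00), 21:15 UTC + 3h = 00:15 Galua Sector standard time (rolling into the next day, 20 March 2030).
The standard-time date in Galua Sector, 20 March 2030, falls between 24 February and 17 November, so daylight saving is in effect and Galua Sector is at UTC+04:00.
21:15 UTC + 4h = 01:15 Galua Sector (rolling into the next day, 20 March 2030).

01:15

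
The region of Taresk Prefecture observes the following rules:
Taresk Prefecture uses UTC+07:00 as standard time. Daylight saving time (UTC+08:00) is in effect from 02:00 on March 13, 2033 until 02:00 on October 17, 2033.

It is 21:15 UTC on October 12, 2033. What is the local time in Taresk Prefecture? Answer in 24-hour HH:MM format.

At the standard offset (UTC+07:00), 21:15 UTC + 7h = 04:15 Taresk Prefecture standard time (rolling into the next day, 13 October 2033).
The standard-time date in Taresk Prefecture, October 13, 2033, falls between 13 March and 17 October, so daylight saving is in effect and Taresk Prefecture is at UTC+08:00.
21:15 UTC + 8h = 05:15 local (rolling into the next day, 13 October 2033).

05:15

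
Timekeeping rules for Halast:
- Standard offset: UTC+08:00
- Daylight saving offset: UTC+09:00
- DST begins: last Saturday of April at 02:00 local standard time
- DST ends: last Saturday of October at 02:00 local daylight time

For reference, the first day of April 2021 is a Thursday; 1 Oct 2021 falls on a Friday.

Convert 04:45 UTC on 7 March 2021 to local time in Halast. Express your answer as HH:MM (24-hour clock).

1 April 2021 is a Thursday, so Saturdays fall on 3, 10, 17, 24; the last is April 24.
1 October 2021 is a Friday, so Saturdays fall on 2, 9, 16, 23, 30; the last is October 30.
At the standard offset (UTC+08:00), 04:45 UTC + 8h = 12:45 Halast standard time.
The standard-time date in Halast, 7 March 2021, does not fall between 24 April and 30 October, so daylight saving is not in effect and Halast is at UTC+08:00.
04:45 UTC + 8h = 12:45 local.

12:45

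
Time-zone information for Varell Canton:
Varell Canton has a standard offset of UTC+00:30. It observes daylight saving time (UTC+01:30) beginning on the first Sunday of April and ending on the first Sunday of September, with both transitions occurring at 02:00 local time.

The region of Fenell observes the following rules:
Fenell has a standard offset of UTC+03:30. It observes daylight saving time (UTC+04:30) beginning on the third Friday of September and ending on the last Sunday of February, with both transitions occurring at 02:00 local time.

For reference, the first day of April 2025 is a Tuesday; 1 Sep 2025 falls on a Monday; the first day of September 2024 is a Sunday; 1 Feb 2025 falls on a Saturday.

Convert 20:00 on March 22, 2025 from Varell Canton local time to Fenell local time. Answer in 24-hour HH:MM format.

1 April 2025 is a Tuesday, so the first Sunday is April 6.
1 September 2025 is a Monday, so the first Sunday is September 7.
March 22, 2025 is outside the daylight-saving period (6 April – 7 September), so Varell Canton is on standard time, UTC+00:30.
20:00 Varell Canton − 0h30m = 19:30 UTC.
1 September 2024 is a Sunday, so the first Friday is September 6 and the third is September 20.
1 February 2025 is a Saturday, so Sundays fall on 2, 9, 16, 23; the last is February 23.
At the standard offset (UTC+03:30), 19:30 UTC + 3h30m = 23:00 Fenell standard time.
The standard-time date in Fenell, March 22, 2025, is outside the daylight-saving period (20 September 2024 – 23 February 2025), so Fenell is on standard time, UTC+03:30.
19:30 UTC + 3h30m = 23:00 Fenell.

23:00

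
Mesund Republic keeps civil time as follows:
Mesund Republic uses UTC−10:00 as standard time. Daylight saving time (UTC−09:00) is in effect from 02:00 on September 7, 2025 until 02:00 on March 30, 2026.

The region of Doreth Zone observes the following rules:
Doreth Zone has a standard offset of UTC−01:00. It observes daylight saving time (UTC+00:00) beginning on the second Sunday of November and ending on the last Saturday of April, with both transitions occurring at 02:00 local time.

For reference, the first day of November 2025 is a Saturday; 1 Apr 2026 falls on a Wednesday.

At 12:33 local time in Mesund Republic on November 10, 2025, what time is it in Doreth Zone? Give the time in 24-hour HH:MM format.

21:33

Daylight saving runs 7 September 2025 – 30 March 2026; November 10, 2025 is inside that window, so Mesund Republic is at UTC−09:00.
12:33 Mesund Republic + 9h = 21:33 UTC.
1 November 2025 is a Saturday, so the first Sunday is November 2 and the second is November 9.
1 April 2026 is a Wednesday, so Saturdays fall on 4, 11, 18, 25; the last is April 25.
At the standard offset (UTC−01:00), 21:33 UTC − 1h = 20:33 Doreth Zone standard time.
The standard-time date in Doreth Zone, November 10, 2025, lies within the daylight-saving period (9 November 2025 – 25 April 2026), so Doreth Zone is on daylight time, UTC+00:00.
21:33 UTC + 0h = 21:33 Doreth Zone.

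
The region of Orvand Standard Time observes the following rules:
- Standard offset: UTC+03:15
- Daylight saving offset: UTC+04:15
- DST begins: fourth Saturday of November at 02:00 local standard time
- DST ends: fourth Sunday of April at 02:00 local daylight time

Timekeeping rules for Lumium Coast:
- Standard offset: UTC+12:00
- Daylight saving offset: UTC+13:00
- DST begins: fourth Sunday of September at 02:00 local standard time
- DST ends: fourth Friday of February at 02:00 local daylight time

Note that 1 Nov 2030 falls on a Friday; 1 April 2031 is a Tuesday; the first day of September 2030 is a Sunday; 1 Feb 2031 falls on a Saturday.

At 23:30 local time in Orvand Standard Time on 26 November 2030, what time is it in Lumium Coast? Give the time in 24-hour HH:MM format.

08:15

1 November 2030 is a Friday, so the first Saturday is November 2 and the fourth is November 23.
1 April 2031 is a Tuesday, so the first Sunday is April 6 and the fourth is April 27.
Daylight saving runs 23 November 2030 – 27 April 2031; 26 November 2030 is inside that window, so Orvand Standard Time is at UTC+04:15.
23:30 Orvand Standard Time − 4h15m = 19:15 UTC.
1 September 2030 is a Sunday, so the first Sunday is September 1 and the fourth is September 22.
1 February 2031 is a Saturday, so the first Friday is February 7 and the fourth is February 28.
At the standard offset (UTC+12:00), 19:15 UTC + 12h = 07:15 Lumium Coast standard time (rolling into the next day, 27 November 2030).
Daylight saving runs 22 September 2030 – 28 February 2031; the standard-time date in Lumium Coast, 27 November 2030, is inside that window, so Lumium Coast is at UTC+13:00.
19:15 UTC + 13h = 08:15 Lumium Coast (rolling into the next day, 27 November 2030).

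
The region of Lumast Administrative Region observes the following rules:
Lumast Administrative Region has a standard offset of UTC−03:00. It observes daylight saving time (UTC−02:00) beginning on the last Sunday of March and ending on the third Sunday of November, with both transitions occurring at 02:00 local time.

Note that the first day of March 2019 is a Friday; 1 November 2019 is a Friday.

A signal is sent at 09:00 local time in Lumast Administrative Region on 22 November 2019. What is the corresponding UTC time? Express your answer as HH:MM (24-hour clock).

1 March 2019 is a Friday, so Sundays fall on 3, 10, 17, 24, 31; the last is March 31.
1 November 2019 is a Friday, so the first Sunday is November 3 and the third is November 17.
22 November 2019 is outside the daylight-saving period (31 March – 17 November), so Lumast Administrative Region is on standard time, UTC−03:00.
09:00 local + 3h = 12:00 UTC.

12:00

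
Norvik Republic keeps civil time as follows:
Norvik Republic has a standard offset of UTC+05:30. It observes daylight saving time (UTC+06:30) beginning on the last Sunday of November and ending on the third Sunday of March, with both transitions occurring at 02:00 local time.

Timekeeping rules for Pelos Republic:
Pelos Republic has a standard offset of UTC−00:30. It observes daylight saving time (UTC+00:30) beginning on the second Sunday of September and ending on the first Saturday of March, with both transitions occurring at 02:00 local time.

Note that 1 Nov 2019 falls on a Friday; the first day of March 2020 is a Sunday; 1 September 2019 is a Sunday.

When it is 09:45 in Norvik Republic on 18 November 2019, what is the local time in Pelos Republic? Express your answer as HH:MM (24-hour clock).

04:45

1 November 2019 is a Friday, so Sundays fall on 3, 10, 17, 24; the last is November 24.
1 March 2020 is a Sunday, so the first Sunday is March 1 and the third is March 15.
18 November 2019 does not fall between 24 November 2019 and 15 March 2020, so daylight saving is not in effect and Norvik Republic is at UTC+05:30.
09:45 Norvik Republic − 5h30m = 04:15 UTC.
1 September 2019 is a Sunday, so the first Sunday is September 1 and the second is September 8.
1 March 2020 is a Sunday, so the first Saturday is March 7.
At the standard offset (UTC−00:30), 04:15 UTC − 0h30m = 03:45 Pelos Republic standard time.
The standard-time date in Pelos Republic, 18 November 2019, falls between 8 September 2019 and 7 March 2020, so daylight saving is in effect and Pelos Republic is at UTC+00:30.
04:15 UTC + 0h30m = 04:45 Pelos Republic.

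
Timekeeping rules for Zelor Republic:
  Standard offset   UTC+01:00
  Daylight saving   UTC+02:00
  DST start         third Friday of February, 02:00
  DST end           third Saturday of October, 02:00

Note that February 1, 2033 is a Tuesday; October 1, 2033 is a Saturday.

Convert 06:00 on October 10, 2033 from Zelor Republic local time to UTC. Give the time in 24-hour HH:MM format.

04:00

1 February 2033 is a Tuesday, so the first Friday is February 4 and the third is February 18.
1 October 2033 is a Saturday, so the first Saturday is October 1 and the third is October 15.
October 10, 2033 lies within the daylight-saving period (18 February – 15 October), so Zelor Republic is on daylight time, UTC+02:00.
06:00 local − 2h = 04:00 UTC.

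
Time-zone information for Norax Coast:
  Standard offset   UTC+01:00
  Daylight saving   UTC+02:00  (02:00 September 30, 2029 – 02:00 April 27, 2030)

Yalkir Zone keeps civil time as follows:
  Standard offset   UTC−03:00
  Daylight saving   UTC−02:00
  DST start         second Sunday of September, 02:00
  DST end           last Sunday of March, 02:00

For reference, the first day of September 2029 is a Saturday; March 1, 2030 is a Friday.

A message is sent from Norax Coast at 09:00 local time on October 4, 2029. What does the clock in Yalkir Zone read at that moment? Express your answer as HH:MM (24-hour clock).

05:00

Daylight saving runs 30 September 2029 – 27 April 2030; October 4, 2029 is inside that window, so Norax Coast is at UTC+02:00.
09:00 Norax Coast − 2h = 07:00 UTC.
1 September 2029 is a Saturday, so the first Sunday is September 2 and the second is September 9.
1 March 2030 is a Friday, so Sundays fall on 3, 10, 17, 24, 31; the last is March 31.
At the standard offset (UTC−03:00), 07:00 UTC − 3h = 04:00 Yalkir Zone standard time.
Daylight saving runs 9 September 2029 – 31 March 2030; the standard-time date in Yalkir Zone, October 4, 2029, is inside that window, so Yalkir Zone is at UTC−02:00.
07:00 UTC − 2h = 05:00 Yalkir Zone.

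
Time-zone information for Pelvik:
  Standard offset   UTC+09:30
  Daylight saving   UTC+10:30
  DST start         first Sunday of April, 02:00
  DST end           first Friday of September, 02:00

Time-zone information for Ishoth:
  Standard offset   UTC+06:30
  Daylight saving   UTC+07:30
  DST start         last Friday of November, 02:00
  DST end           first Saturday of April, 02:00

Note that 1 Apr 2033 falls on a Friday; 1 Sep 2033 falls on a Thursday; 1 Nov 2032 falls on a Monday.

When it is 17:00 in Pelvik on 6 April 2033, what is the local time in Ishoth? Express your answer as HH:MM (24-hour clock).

1 April 2033 is a Friday, so the first Sunday is April 3.
1 September 2033 is a Thursday, so the first Friday is September 2.
6 April 2033 lies within the daylight-saving period (3 April – 2 September), so Pelvik is on daylight time, UTC+10:30.
17:00 Pelvik − 10h30m = 06:30 UTC.
1 November 2032 is a Monday, so Fridays fall on 5, 12, 19, 26; the last is November 26.
1 April 2033 is a Friday, so the first Saturday is April 2.
At the standard offset (UTC+06:30), 06:30 UTC + 6h30m = 13:00 Ishoth standard time.
The standard-time date in Ishoth, 6 April 2033, does not fall between 26 November 2032 and 2 April 2033, so daylight saving is not in effect and Ishoth is at UTC+06:30.
06:30 UTC + 6h30m = 13:00 Ishoth.

13:00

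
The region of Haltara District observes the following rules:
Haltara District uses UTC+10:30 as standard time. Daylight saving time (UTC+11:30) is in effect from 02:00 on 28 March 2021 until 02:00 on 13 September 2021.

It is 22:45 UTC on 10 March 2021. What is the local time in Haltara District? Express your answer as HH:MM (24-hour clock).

09:15

At the standard offset (UTC+10:30), 22:45 UTC + 10h30m = 09:15 Haltara District standard time (rolling into the next day, 11 March 2021).
Daylight saving runs 28 March – 13 September; the standard-time date in Haltara District, 11 March 2021, is outside that window, so Haltara District is on standard time at UTC+10:30.
22:45 UTC + 10h30m = 09:15 local (rolling into the next day, 11 March 2021).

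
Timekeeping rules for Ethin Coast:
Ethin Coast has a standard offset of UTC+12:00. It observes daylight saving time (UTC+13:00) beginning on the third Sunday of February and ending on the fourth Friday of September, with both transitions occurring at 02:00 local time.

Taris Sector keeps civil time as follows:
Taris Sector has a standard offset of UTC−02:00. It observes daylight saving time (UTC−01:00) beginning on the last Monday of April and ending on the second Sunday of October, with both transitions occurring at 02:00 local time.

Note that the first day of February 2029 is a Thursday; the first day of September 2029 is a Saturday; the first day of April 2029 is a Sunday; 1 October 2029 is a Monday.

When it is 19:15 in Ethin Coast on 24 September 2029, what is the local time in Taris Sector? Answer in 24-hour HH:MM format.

05:15

1 February 2029 is a Thursday, so the first Sunday is February 4 and the third is February 18.
1 September 2029 is a Saturday, so the first Friday is September 7 and the fourth is September 28.
24 September 2029 falls between 18 February and 28 September, so daylight saving is in effect and Ethin Coast is at UTC+13:00.
19:15 Ethin Coast − 13h = 06:15 UTC.
1 April 2029 is a Sunday, so Mondays fall on 2, 9, 16, 23, 30; the last is April 30.
1 October 2029 is a Monday, so the first Sunday is October 7 and the second is October 14.
At the standard offset (UTC−02:00), 06:15 UTC − 2h = 04:15 Taris Sector standard time.
Daylight saving runs 30 April – 14 October; the standard-time date in Taris Sector, 24 September 2029, is inside that window, so Taris Sector is at UTC−01:00.
06:15 UTC − 1h = 05:15 Taris Sector.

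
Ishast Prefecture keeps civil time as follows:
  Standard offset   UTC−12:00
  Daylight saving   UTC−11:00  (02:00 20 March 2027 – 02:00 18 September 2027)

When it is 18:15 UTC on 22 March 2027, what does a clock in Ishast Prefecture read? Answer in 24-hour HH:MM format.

07:15

At the standard offset (UTC−12:00), 18:15 UTC − 12h = 06:15 Ishast Prefecture standard time.
Daylight saving runs 20 March – 18 September; the standard-time date in Ishast Prefecture, 22 March 2027, is inside that window, so Ishast Prefecture is at UTC−11:00.
18:15 UTC − 11h = 07:15 local.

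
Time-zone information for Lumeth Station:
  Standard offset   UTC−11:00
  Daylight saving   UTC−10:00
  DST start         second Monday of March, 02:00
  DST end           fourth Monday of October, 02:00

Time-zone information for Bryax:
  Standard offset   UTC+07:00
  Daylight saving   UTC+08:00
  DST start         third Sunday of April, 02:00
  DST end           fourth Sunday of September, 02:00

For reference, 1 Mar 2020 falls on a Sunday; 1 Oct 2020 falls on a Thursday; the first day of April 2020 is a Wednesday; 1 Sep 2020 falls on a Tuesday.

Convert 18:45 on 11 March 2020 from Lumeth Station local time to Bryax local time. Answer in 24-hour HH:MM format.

11:45

1 March 2020 is a Sunday, so the first Monday is March 2 and the second is March 9.
1 October 2020 is a Thursday, so the first Monday is October 5 and the fourth is October 26.
Daylight saving runs 9 March – 26 October; 11 March 2020 is inside that window, so Lumeth Station is at UTC−10:00.
18:45 Lumeth Station + 10h = 04:45 UTC (rolling into the next day, 12 March 2020).
1 April 2020 is a Wednesday, so the first Sunday is April 5 and the third is April 19.
1 September 2020 is a Tuesday, so the first Sunday is September 6 and the fourth is September 27.
At the standard offset (UTC+07:00), 04:45 UTC + 7h = 11:45 Bryax standard time.
Daylight saving runs 19 April – 27 September; the standard-time date in Bryax, 12 March 2020, is outside that window, so Bryax is on standard time at UTC+07:00.
04:45 UTC + 7h = 11:45 Bryax.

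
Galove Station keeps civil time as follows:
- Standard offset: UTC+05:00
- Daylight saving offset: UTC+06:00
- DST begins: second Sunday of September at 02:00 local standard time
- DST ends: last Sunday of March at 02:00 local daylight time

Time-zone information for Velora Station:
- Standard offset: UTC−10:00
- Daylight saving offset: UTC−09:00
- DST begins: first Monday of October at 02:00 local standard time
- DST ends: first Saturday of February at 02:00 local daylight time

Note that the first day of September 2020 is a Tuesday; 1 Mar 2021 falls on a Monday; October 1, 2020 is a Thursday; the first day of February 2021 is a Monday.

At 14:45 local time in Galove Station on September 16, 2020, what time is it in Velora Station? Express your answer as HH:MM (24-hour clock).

1 September 2020 is a Tuesday, so the first Sunday is September 6 and the second is September 13.
1 March 2021 is a Monday, so Sundays fall on 7, 14, 21, 28; the last is March 28.
September 16, 2020 lies within the daylight-saving period (13 September 2020 – 28 March 2021), so Galove Station is on daylight time, UTC+06:00.
14:45 Galove Station − 6h = 08:45 UTC.
1 October 2020 is a Thursday, so the first Monday is October 5.
1 February 2021 is a Monday, so the first Saturday is February 6.
At the standard offset (UTC−10:00), 08:45 UTC − 10h = 22:45 Velora Station standard time (rolling into the previous day, 15 September 2020).
The standard-time date in Velora Station, September 15, 2020, does not fall between 5 October 2020 and 6 February 2021, so daylight saving is not in effect and Velora Station is at UTC−10:00.
08:45 UTC − 10h = 22:45 Velora Station (rolling into the previous day, 15 September 2020).

22:45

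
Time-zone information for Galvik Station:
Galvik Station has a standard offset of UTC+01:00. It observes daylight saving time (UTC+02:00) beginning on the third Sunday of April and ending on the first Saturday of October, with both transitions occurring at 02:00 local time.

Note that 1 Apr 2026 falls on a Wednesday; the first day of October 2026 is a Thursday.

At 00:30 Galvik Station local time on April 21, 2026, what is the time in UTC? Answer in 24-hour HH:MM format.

22:30

1 April 2026 is a Wednesday, so the first Sunday is April 5 and the third is April 19.
1 October 2026 is a Thursday, so the first Saturday is October 3.
April 21, 2026 falls between 19 April and 3 October, so daylight saving is in effect and Galvik Station is at UTC+02:00.
00:30 local − 2h = 22:30 UTC (rolling into the previous day, 20 April 2026).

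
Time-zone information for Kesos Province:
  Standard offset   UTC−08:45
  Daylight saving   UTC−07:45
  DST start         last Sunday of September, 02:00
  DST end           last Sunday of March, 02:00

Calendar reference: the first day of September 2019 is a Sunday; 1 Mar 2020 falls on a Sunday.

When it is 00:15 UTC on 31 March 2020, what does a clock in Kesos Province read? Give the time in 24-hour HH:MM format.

1 September 2019 is a Sunday, so Sundays fall on 1, 8, 15, 22, 29; the last is September 29.
1 March 2020 is a Sunday, so Sundays fall on 1, 8, 15, 22, 29; the last is March 29.
At the standard offset (UTC−08:45), 00:15 UTC − 8h45m = 15:30 Kesos Province standard time (rolling into the previous day, 30 March 2020).
The standard-time date in Kesos Province, 30 March 2020, does not fall between 29 September 2019 and 29 March 2020, so daylight saving is not in effect and Kesos Province is at UTC−08:45.
00:15 UTC − 8h45m = 15:30 local (rolling into the previous day, 30 March 2020).

15:30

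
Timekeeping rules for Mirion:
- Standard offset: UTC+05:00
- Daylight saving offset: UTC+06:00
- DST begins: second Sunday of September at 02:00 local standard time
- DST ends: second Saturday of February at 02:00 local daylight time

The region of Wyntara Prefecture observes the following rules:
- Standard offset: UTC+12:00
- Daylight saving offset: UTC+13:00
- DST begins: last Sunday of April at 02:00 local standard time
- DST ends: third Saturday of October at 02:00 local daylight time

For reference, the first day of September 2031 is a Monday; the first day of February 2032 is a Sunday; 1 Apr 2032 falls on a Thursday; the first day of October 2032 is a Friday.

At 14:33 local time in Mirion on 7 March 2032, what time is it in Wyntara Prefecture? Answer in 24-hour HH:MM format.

21:33

1 September 2031 is a Monday, so the first Sunday is September 7 and the second is September 14.
1 February 2032 is a Sunday, so the first Saturday is February 7 and the second is February 14.
7 March 2032 does not fall between 14 September 2031 and 14 February 2032, so daylight saving is not in effect and Mirion is at UTC+05:00.
14:33 Mirion − 5h = 09:33 UTC.
1 April 2032 is a Thursday, so Sundays fall on 4, 11, 18, 25; the last is April 25.
1 October 2032 is a Friday, so the first Saturday is October 2 and the third is October 16.
At the standard offset (UTC+12:00), 09:33 UTC + 12h = 21:33 Wyntara Prefecture standard time.
Daylight saving runs 25 April – 16 October; the standard-time date in Wyntara Prefecture, 7 March 2032, is outside that window, so Wyntara Prefecture is on standard time at UTC+12:00.
09:33 UTC + 12h = 21:33 Wyntara Prefecture.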